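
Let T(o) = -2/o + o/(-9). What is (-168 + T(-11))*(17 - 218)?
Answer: 1105031/33 ≈ 33486.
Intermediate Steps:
T(o) = -2/o - o/9 (T(o) = -2/o + o*(-⅑) = -2/o - o/9)
(-168 + T(-11))*(17 - 218) = (-168 + (-2/(-11) - ⅑*(-11)))*(17 - 218) = (-168 + (-2*(-1/11) + 11/9))*(-201) = (-168 + (2/11 + 11/9))*(-201) = (-168 + 139/99)*(-201) = -16493/99*(-201) = 1105031/33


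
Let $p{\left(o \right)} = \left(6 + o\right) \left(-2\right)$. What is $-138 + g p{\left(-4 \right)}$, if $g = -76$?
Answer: $166$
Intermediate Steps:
$p{\left(o \right)} = -12 - 2 o$
$-138 + g p{\left(-4 \right)} = -138 - 76 \left(-12 - -8\right) = -138 - 76 \left(-12 + 8\right) = -138 - -304 = -138 + 304 = 166$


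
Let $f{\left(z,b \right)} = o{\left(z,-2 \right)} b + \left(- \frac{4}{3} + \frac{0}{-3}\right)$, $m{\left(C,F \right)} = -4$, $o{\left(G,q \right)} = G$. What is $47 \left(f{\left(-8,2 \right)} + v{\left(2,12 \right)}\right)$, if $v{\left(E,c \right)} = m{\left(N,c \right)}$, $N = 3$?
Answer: $- \frac{3008}{3} \approx -1002.7$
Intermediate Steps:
$v{\left(E,c \right)} = -4$
$f{\left(z,b \right)} = - \frac{4}{3} + b z$ ($f{\left(z,b \right)} = z b + \left(- \frac{4}{3} + \frac{0}{-3}\right) = b z + \left(\left(-4\right) \frac{1}{3} + 0 \left(- \frac{1}{3}\right)\right) = b z + \left(- \frac{4}{3} + 0\right) = b z - \frac{4}{3} = - \frac{4}{3} + b z$)
$47 \left(f{\left(-8,2 \right)} + v{\left(2,12 \right)}\right) = 47 \left(\left(- \frac{4}{3} + 2 \left(-8\right)\right) - 4\right) = 47 \left(\left(- \frac{4}{3} - 16\right) - 4\right) = 47 \left(- \frac{52}{3} - 4\right) = 47 \left(- \frac{64}{3}\right) = - \frac{3008}{3}$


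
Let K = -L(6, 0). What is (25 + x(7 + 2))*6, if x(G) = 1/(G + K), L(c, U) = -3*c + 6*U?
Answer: 1352/9 ≈ 150.22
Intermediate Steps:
K = 18 (K = -(-3*6 + 6*0) = -(-18 + 0) = -1*(-18) = 18)
x(G) = 1/(18 + G) (x(G) = 1/(G + 18) = 1/(18 + G))
(25 + x(7 + 2))*6 = (25 + 1/(18 + (7 + 2)))*6 = (25 + 1/(18 + 9))*6 = (25 + 1/27)*6 = (676/27)*6 = 1352/9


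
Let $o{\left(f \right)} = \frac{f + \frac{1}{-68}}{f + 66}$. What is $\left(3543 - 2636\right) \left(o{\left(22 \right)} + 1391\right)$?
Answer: $\frac{7550991773}{5984} \approx 1.2619 \cdot 10^{6}$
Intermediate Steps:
$o{\left(f \right)} = \frac{- \frac{1}{68} + f}{66 + f}$ ($o{\left(f \right)} = \frac{f - \frac{1}{68}}{66 + f} = \frac{- \frac{1}{68} + f}{66 + f}$)
$\left(3543 - 2636\right) \left(o{\left(22 \right)} + 1391\right) = \left(3543 - 2636\right) \left(\frac{- \frac{1}{68} + 22}{66 + 22} + 1391\right) = 907 \left(\frac{1}{88} \cdot \frac{1495}{68} + 1391\right) = 907 \left(\frac{1495}{5984} + 1391\right) = 907 \cdot \frac{8325239}{5984} = \frac{7550991773}{5984}$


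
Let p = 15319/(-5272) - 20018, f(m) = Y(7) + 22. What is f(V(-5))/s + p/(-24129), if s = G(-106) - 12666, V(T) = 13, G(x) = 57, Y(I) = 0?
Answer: 147564898111/178218531288 ≈ 0.82800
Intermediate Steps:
f(m) = 22 (f(m) = 0 + 22 = 22)
s = -12609 (s = 57 - 12666 = -12609)
p = -105550215/5272 (p = 15319*(-1/5272) - 20018 = -15319/5272 - 20018 = -105550215/5272 ≈ -20021.)
f(V(-5))/s + p/(-24129) = 22/(-12609) - 105550215/5272/(-24129) = 22*(-1/12609) - 105550215/5272*(-1/24129) = -22/12609 + 35183405/42402696 = 147564898111/178218531288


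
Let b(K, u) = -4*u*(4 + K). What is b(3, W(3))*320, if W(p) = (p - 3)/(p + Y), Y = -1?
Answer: 0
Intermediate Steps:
W(p) = (-3 + p)/(-1 + p) (W(p) = (p - 3)/(p - 1) = (-3 + p)/(-1 + p))
b(K, u) = -4*u*(4 + K)
b(3, W(3))*320 = -4*(-3 + 3)/(-1 + 3)*(4 + 3)*320 = -4*0/2*7*320 = -4*(1/2)*0*7*320 = -4*0*7*320 = 0*320 = 0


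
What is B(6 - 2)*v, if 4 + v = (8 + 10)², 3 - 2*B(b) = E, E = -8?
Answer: 1760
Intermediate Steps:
B(b) = 11/2 (B(b) = 3/2 - ½*(-8) = 3/2 + 4 = 11/2)
v = 320 (v = -4 + (8 + 10)² = -4 + 18² = -4 + 324 = 320)
B(6 - 2)*v = (11/2)*320 = 1760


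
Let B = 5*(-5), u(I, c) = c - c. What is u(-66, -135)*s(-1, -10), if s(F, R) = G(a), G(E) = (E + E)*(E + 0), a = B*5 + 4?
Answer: 0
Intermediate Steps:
u(I, c) = 0
B = -25
a = -121 (a = -25*5 + 4 = -125 + 4 = -121)
G(E) = 2*E² (G(E) = (2*E)*E = 2*E²)
s(F, R) = 29282 (s(F, R) = 2*(-121)² = 2*14641 = 29282)
u(-66, -135)*s(-1, -10) = 0*29282 = 0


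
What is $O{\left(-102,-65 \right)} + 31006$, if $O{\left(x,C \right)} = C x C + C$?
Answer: $-400009$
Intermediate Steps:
$O{\left(x,C \right)} = C + x C^{2}$ ($O{\left(x,C \right)} = x C^{2} + C = C + x C^{2}$)
$O{\left(-102,-65 \right)} + 31006 = - 65 \left(1 - -6630\right) + 31006 = - 65 \left(1 + 6630\right) + 31006 = \left(-65\right) 6631 + 31006 = -431015 + 31006 = -400009$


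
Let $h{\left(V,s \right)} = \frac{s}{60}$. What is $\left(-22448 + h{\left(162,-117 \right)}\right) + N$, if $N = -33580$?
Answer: $- \frac{1120599}{20} \approx -56030.0$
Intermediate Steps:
$h{\left(V,s \right)} = \frac{s}{60}$ ($h{\left(V,s \right)} = s \frac{1}{60} = \frac{s}{60}$)
$\left(-22448 + h{\left(162,-117 \right)}\right) + N = \left(-22448 + \frac{1}{60} \left(-117\right)\right) - 33580 = \left(-22448 - \frac{39}{20}\right) - 33580 = - \frac{448999}{20} - 33580 = - \frac{1120599}{20}$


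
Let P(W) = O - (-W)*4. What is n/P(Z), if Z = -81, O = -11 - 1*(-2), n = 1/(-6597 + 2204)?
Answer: 1/1462869 ≈ 6.8359e-7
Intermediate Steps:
n = -1/4393 (n = 1/(-4393) = -1/4393 ≈ -0.00022763)
O = -9 (O = -11 + 2 = -9)
P(W) = -9 + 4*W (P(W) = -9 - (-W)*4 = -9 - (-4)*W = -9 + 4*W)
n/P(Z) = -1/(4393*(-9 + 4*(-81))) = -1/(4393*(-9 - 324)) = -1/4393/(-333) = -1/4393*(-1/333) = 1/1462869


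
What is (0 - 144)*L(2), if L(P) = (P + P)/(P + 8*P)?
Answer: -32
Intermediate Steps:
L(P) = 2/9 (L(P) = (2*P)/((9*P)) = (2*P)*(1/(9*P)) = 2/9)
(0 - 144)*L(2) = (0 - 144)*(2/9) = -144*2/9 = -32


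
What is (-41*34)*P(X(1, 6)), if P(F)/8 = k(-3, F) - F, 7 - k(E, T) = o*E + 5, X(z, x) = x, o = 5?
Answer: -122672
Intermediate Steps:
k(E, T) = 2 - 5*E (k(E, T) = 7 - (5*E + 5) = 7 - (5 + 5*E) = 7 + (-5 - 5*E) = 2 - 5*E)
P(F) = 136 - 8*F (P(F) = 8*((2 - 5*(-3)) - F) = 8*((2 + 15) - F) = 8*(17 - F) = 136 - 8*F)
(-41*34)*P(X(1, 6)) = (-41*34)*(136 - 8*6) = -1394*(136 - 48) = -1394*88 = -122672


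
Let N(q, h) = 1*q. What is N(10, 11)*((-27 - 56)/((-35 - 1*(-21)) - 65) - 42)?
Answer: -32350/79 ≈ -409.49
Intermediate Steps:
N(q, h) = q
N(10, 11)*((-27 - 56)/((-35 - 1*(-21)) - 65) - 42) = 10*((-27 - 56)/((-35 - 1*(-21)) - 65) - 42) = 10*(-83/((-35 + 21) - 65) - 42) = 10*(-83/(-14 - 65) - 42) = 10*(-83/(-79) - 42) = 10*(-83*(-1/79) - 42) = 10*(83/79 - 42) = 10*(-3235/79) = -32350/79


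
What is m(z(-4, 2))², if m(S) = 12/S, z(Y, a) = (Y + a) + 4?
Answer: 36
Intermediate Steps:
z(Y, a) = 4 + Y + a
m(z(-4, 2))² = (12/(4 - 4 + 2))² = (12/2)² = (12*(½))² = 6² = 36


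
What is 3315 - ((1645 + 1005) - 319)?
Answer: 984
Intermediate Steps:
3315 - ((1645 + 1005) - 319) = 3315 - (2650 - 319) = 3315 - 1*2331 = 3315 - 2331 = 984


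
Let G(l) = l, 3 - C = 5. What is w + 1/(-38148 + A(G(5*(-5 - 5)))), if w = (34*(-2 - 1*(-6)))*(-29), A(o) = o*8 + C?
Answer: -152041201/38550 ≈ -3944.0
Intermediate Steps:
C = -2 (C = 3 - 1*5 = 3 - 5 = -2)
A(o) = -2 + 8*o (A(o) = o*8 - 2 = 8*o - 2 = -2 + 8*o)
w = -3944 (w = (34*(-2 + 6))*(-29) = (34*4)*(-29) = 136*(-29) = -3944)
w + 1/(-38148 + A(G(5*(-5 - 5)))) = -3944 + 1/(-38148 + (-2 + 8*(5*(-5 - 5)))) = -3944 + 1/(-38148 + (-2 + 8*(5*(-10)))) = -3944 + 1/(-38148 + (-2 + 8*(-50))) = -3944 + 1/(-38148 + (-2 - 400)) = -3944 + 1/(-38148 - 402) = -3944 + 1/(-38550) = -3944 - 1/38550 = -152041201/38550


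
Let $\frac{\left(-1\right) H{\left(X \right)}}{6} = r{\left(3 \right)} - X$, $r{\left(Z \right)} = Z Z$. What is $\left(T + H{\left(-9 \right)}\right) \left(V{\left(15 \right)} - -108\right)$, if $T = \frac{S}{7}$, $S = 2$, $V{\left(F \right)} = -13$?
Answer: $- \frac{71630}{7} \approx -10233.0$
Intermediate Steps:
$r{\left(Z \right)} = Z^{2}$
$H{\left(X \right)} = -54 + 6 X$ ($H{\left(X \right)} = - 6 \left(3^{2} - X\right) = - 6 \left(9 - X\right) = -54 + 6 X$)
$T = \frac{2}{7}$ ($T = \frac{1}{7} \cdot 2 = \frac{2}{7} \approx 0.28571$)
$\left(T + H{\left(-9 \right)}\right) \left(V{\left(15 \right)} - -108\right) = \left(\frac{2}{7} + \left(-54 + 6 \left(-9\right)\right)\right) \left(-13 - -108\right) = \left(\frac{2}{7} - 108\right) \left(-13 + 108\right) = \left(\frac{2}{7} - 108\right) 95 = \left(- \frac{754}{7}\right) 95 = - \frac{71630}{7}$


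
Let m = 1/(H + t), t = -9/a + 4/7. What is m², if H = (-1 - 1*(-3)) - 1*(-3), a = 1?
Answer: 49/576 ≈ 0.085069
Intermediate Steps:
H = 5 (H = (-1 + 3) + 3 = 2 + 3 = 5)
t = -59/7 (t = -9/1 + 4/7 = -9*1 + 4*(⅐) = -9 + 4/7 = -59/7 ≈ -8.4286)
m = -7/24 (m = 1/(5 - 59/7) = 1/(-24/7) = -7/24 ≈ -0.29167)
m² = (-7/24)² = 49/576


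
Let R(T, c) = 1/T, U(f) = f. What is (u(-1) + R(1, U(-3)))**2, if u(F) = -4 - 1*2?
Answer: 25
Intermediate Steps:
u(F) = -6 (u(F) = -4 - 2 = -6)
(u(-1) + R(1, U(-3)))**2 = (-6 + 1/1)**2 = (-6 + 1)**2 = (-5)**2 = 25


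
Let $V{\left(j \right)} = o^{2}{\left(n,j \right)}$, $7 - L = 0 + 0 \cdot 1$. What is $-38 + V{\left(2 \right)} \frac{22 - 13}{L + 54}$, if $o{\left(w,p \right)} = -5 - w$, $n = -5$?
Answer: $-38$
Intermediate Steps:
$L = 7$ ($L = 7 - \left(0 + 0 \cdot 1\right) = 7 - \left(0 + 0\right) = 7 - 0 = 7 + 0 = 7$)
$V{\left(j \right)} = 0$ ($V{\left(j \right)} = \left(-5 - -5\right)^{2} = \left(-5 + 5\right)^{2} = 0^{2} = 0$)
$-38 + V{\left(2 \right)} \frac{22 - 13}{L + 54} = -38 + 0 \frac{22 - 13}{7 + 54} = -38 + 0 \cdot \frac{9}{61} = -38 + 0 = -38$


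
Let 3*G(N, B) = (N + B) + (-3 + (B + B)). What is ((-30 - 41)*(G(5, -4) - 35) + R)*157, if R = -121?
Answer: 1224914/3 ≈ 4.0830e+5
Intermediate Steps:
G(N, B) = -1 + B + N/3 (G(N, B) = ((N + B) + (-3 + (B + B)))/3 = ((B + N) + (-3 + 2*B))/3 = (-3 + N + 3*B)/3 = -1 + B + N/3)
((-30 - 41)*(G(5, -4) - 35) + R)*157 = ((-30 - 41)*((-1 - 4 + (⅓)*5) - 35) - 121)*157 = (-71*((-1 - 4 + 5/3) - 35) - 121)*157 = (-71*(-10/3 - 35) - 121)*157 = (-71*(-115/3) - 121)*157 = (8165/3 - 121)*157 = (7802/3)*157 = 1224914/3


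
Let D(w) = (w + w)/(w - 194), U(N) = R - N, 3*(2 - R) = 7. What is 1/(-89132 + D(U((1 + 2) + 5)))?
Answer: -607/54103074 ≈ -1.1219e-5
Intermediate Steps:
R = -⅓ (R = 2 - ⅓*7 = 2 - 7/3 = -⅓ ≈ -0.33333)
U(N) = -⅓ - N
D(w) = 2*w/(-194 + w) (D(w) = (2*w)/(-194 + w) = 2*w/(-194 + w))
1/(-89132 + D(U((1 + 2) + 5))) = 1/(-89132 + 2*(-⅓ - ((1 + 2) + 5))/(-194 + (-⅓ - ((1 + 2) + 5)))) = 1/(-89132 + 2*(-⅓ - (3 + 5))/(-194 + (-⅓ - (3 + 5)))) = 1/(-89132 + 2*(-⅓ - 1*8)/(-194 + (-⅓ - 1*8))) = 1/(-89132 + 2*(-⅓ - 8)/(-194 + (-⅓ - 8))) = 1/(-89132 + 2*(-25/3)/(-194 - 25/3)) = 1/(-89132 + 2*(-25/3)/(-607/3)) = 1/(-89132 + 2*(-25/3)*(-3/607)) = 1/(-89132 + 50/607) = 1/(-54103074/607) = -607/54103074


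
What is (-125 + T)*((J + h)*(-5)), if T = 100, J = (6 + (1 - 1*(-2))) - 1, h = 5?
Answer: 1625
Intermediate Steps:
J = 8 (J = (6 + (1 + 2)) - 1 = (6 + 3) - 1 = 9 - 1 = 8)
(-125 + T)*((J + h)*(-5)) = (-125 + 100)*((8 + 5)*(-5)) = -325*(-5) = -25*(-65) = 1625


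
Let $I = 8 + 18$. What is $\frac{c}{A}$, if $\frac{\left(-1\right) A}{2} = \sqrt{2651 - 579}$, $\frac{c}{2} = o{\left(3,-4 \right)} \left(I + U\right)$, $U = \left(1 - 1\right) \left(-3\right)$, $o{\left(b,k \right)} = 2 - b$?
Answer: $\frac{13 \sqrt{518}}{518} \approx 0.57119$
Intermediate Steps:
$I = 26$
$U = 0$ ($U = 0 \left(-3\right) = 0$)
$c = -52$ ($c = 2 \left(2 - 3\right) \left(26 + 0\right) = 2 \left(2 - 3\right) 26 = 2 \left(\left(-1\right) 26\right) = 2 \left(-26\right) = -52$)
$A = - 4 \sqrt{518}$ ($A = - 2 \sqrt{2651 - 579} = - 2 \sqrt{2072} = - 2 \cdot 2 \sqrt{518} = - 4 \sqrt{518} \approx -91.038$)
$\frac{c}{A} = - \frac{52}{\left(-4\right) \sqrt{518}} = - 52 \left(- \frac{\sqrt{518}}{2072}\right) = \frac{13 \sqrt{518}}{518}$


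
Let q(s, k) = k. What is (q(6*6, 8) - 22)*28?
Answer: -392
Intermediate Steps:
(q(6*6, 8) - 22)*28 = (8 - 22)*28 = -14*28 = -392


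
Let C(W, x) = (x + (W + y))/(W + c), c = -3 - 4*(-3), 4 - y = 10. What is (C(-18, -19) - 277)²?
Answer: 6002500/81 ≈ 74105.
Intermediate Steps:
y = -6 (y = 4 - 1*10 = 4 - 10 = -6)
c = 9 (c = -3 + 12 = 9)
C(W, x) = (-6 + W + x)/(9 + W) (C(W, x) = (x + (W - 6))/(W + 9) = (x + (-6 + W))/(9 + W) = (-6 + W + x)/(9 + W))
(C(-18, -19) - 277)² = ((-6 - 18 - 19)/(9 - 18) - 277)² = (-43/(-9) - 277)² = (-⅑*(-43) - 277)² = (43/9 - 277)² = (-2450/9)² = 6002500/81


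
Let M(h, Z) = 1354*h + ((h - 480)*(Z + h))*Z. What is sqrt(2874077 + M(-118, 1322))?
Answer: I*sqrt(949115119) ≈ 30808.0*I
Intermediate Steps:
M(h, Z) = 1354*h + Z*(-480 + h)*(Z + h) (M(h, Z) = 1354*h + ((-480 + h)*(Z + h))*Z = 1354*h + Z*(-480 + h)*(Z + h))
sqrt(2874077 + M(-118, 1322)) = sqrt(2874077 + (-480*1322**2 + 1354*(-118) + 1322*(-118)**2 - 118*1322**2 - 480*1322*(-118))) = sqrt(2874077 + (-480*1747684 - 159772 + 1322*13924 - 118*1747684 + 74878080)) = sqrt(2874077 + (-838888320 - 159772 + 18407528 - 206226712 + 74878080)) = sqrt(2874077 - 951989196) = sqrt(-949115119) = I*sqrt(949115119)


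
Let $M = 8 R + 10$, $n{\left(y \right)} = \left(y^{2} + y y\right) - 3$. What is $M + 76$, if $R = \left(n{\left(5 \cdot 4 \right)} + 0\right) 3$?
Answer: $19214$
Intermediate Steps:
$n{\left(y \right)} = -3 + 2 y^{2}$ ($n{\left(y \right)} = \left(y^{2} + y^{2}\right) - 3 = 2 y^{2} - 3 = -3 + 2 y^{2}$)
$R = 2391$ ($R = \left(\left(-3 + 2 \left(5 \cdot 4\right)^{2}\right) + 0\right) 3 = \left(\left(-3 + 2 \cdot 20^{2}\right) + 0\right) 3 = \left(\left(-3 + 2 \cdot 400\right) + 0\right) 3 = \left(\left(-3 + 800\right) + 0\right) 3 = \left(797 + 0\right) 3 = 797 \cdot 3 = 2391$)
$M = 19138$ ($M = 8 \cdot 2391 + 10 = 19128 + 10 = 19138$)
$M + 76 = 19138 + 76 = 19214$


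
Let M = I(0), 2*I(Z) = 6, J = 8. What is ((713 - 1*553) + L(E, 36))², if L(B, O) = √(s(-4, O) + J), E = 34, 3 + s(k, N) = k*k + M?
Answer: 25624 + 640*√6 ≈ 27192.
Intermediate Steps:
I(Z) = 3 (I(Z) = (½)*6 = 3)
M = 3
s(k, N) = k² (s(k, N) = -3 + (k*k + 3) = -3 + (k² + 3) = -3 + (3 + k²) = k²)
L(B, O) = 2*√6 (L(B, O) = √((-4)² + 8) = √(16 + 8) = √24 = 2*√6)
((713 - 1*553) + L(E, 36))² = ((713 - 1*553) + 2*√6)² = ((713 - 553) + 2*√6)² = (160 + 2*√6)²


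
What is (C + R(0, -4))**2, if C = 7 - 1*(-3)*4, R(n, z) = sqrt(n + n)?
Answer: 361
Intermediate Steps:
R(n, z) = sqrt(2)*sqrt(n) (R(n, z) = sqrt(2*n) = sqrt(2)*sqrt(n))
C = 19 (C = 7 - (-3)*4 = 7 - 1*(-12) = 7 + 12 = 19)
(C + R(0, -4))**2 = (19 + sqrt(2)*sqrt(0))**2 = (19 + sqrt(2)*0)**2 = (19 + 0)**2 = 19**2 = 361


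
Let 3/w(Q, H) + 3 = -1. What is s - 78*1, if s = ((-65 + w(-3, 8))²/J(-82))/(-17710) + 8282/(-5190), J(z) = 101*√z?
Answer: -206551/2595 + 69169*I*√82/2346787520 ≈ -79.596 + 0.0002669*I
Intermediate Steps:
w(Q, H) = -¾ (w(Q, H) = 3/(-3 - 1) = 3/(-4) = 3*(-¼) = -¾)
s = -4141/2595 + 69169*I*√82/2346787520 (s = ((-65 - ¾)²/((101*√(-82))))/(-17710) + 8282/(-5190) = ((-263/4)²/((101*(I*√82))))*(-1/17710) + 8282*(-1/5190) = (69169/(16*((101*I*√82))))*(-1/17710) - 4141/2595 = (69169*(-I*√82/8282)/16)*(-1/17710) - 4141/2595 = -69169*I*√82/132512*(-1/17710) - 4141/2595 = 69169*I*√82/2346787520 - 4141/2595 = -4141/2595 + 69169*I*√82/2346787520 ≈ -1.5958 + 0.0002669*I)
s - 78*1 = (-4141/2595 + 69169*I*√82/2346787520) - 78*1 = (-4141/2595 + 69169*I*√82/2346787520) - 78 = -206551/2595 + 69169*I*√82/2346787520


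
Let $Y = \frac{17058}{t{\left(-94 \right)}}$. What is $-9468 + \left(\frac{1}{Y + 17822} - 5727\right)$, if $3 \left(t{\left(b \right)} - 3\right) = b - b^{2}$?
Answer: $- \frac{2415076394239}{158938888} \approx -15195.0$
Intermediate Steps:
$t{\left(b \right)} = 3 - \frac{b^{2}}{3} + \frac{b}{3}$ ($t{\left(b \right)} = 3 + \frac{b - b^{2}}{3} = 3 - \left(- \frac{b}{3} + \frac{b^{2}}{3}\right) = 3 - \frac{b^{2}}{3} + \frac{b}{3}$)
$Y = - \frac{51174}{8921}$ ($Y = \frac{17058}{3 - \frac{\left(-94\right)^{2}}{3} + \frac{1}{3} \left(-94\right)} = \frac{17058}{3 - \frac{8836}{3} - \frac{94}{3}} = \frac{17058}{- \frac{8921}{3}} = 17058 \left(- \frac{3}{8921}\right) = - \frac{51174}{8921} \approx -5.7364$)
$-9468 + \left(\frac{1}{Y + 17822} - 5727\right) = -9468 + \left(\frac{1}{- \frac{51174}{8921} + 17822} - 5727\right) = -9468 - \left(5727 - \frac{1}{\frac{158938888}{8921}}\right) = -9468 + \left(\frac{8921}{158938888} - 5727\right) = -9468 - \frac{910243002655}{158938888} = - \frac{2415076394239}{158938888}$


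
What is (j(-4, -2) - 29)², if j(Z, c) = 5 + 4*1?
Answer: 400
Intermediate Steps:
j(Z, c) = 9 (j(Z, c) = 5 + 4 = 9)
(j(-4, -2) - 29)² = (9 - 29)² = (-20)² = 400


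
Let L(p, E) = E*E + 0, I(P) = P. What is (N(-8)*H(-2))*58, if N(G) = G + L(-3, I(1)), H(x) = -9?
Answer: 3654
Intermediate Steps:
L(p, E) = E**2 (L(p, E) = E**2 + 0 = E**2)
N(G) = 1 + G (N(G) = G + 1**2 = G + 1 = 1 + G)
(N(-8)*H(-2))*58 = ((1 - 8)*(-9))*58 = -7*(-9)*58 = 63*58 = 3654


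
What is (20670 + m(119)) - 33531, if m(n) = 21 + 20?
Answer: -12820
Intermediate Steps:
m(n) = 41
(20670 + m(119)) - 33531 = (20670 + 41) - 33531 = 20711 - 33531 = -12820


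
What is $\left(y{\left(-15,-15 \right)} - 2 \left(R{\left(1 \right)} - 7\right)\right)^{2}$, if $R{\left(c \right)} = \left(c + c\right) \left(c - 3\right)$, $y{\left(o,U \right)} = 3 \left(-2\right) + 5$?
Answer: $441$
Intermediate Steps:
$y{\left(o,U \right)} = -1$ ($y{\left(o,U \right)} = -6 + 5 = -1$)
$R{\left(c \right)} = 2 c \left(-3 + c\right)$
$\left(y{\left(-15,-15 \right)} - 2 \left(R{\left(1 \right)} - 7\right)\right)^{2} = \left(-1 - 2 \left(2 \cdot 1 \left(-3 + 1\right) - 7\right)\right)^{2} = \left(-1 - 2 \left(2 \cdot 1 \left(-2\right) - 7\right)\right)^{2} = \left(-1 - 2 \left(-4 - 7\right)\right)^{2} = \left(-1 - -22\right)^{2} = \left(-1 + 22\right)^{2} = 21^{2} = 441$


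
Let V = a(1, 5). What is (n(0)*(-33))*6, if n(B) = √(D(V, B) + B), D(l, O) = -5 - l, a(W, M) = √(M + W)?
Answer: -198*I*√(5 + √6) ≈ -540.42*I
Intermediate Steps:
V = √6 (V = √(5 + 1) = √6 ≈ 2.4495)
n(B) = √(-5 + B - √6) (n(B) = √((-5 - √6) + B) = √(-5 + B - √6))
(n(0)*(-33))*6 = (√(-5 + 0 - √6)*(-33))*6 = (√(-5 - √6)*(-33))*6 = -33*√(-5 - √6)*6 = -198*√(-5 - √6)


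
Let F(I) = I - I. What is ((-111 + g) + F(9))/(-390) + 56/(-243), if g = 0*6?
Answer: 1711/31590 ≈ 0.054163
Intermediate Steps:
F(I) = 0
g = 0
((-111 + g) + F(9))/(-390) + 56/(-243) = ((-111 + 0) + 0)/(-390) + 56/(-243) = (-111 + 0)*(-1/390) + 56*(-1/243) = -111*(-1/390) - 56/243 = 37/130 - 56/243 = 1711/31590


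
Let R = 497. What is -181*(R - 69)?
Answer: -77468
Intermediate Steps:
-181*(R - 69) = -181*(497 - 69) = -181*428 = -77468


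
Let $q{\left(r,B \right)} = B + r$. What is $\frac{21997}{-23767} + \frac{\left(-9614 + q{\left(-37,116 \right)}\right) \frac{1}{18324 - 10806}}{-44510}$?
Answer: $- \frac{1472109092623}{1590612084012} \approx -0.9255$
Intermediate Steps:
$\frac{21997}{-23767} + \frac{\left(-9614 + q{\left(-37,116 \right)}\right) \frac{1}{18324 - 10806}}{-44510} = \frac{21997}{-23767} + \frac{\left(-9614 + \left(116 - 37\right)\right) \frac{1}{18324 - 10806}}{-44510} = 21997 \left(- \frac{1}{23767}\right) + \frac{-9614 + 79}{7518} \left(- \frac{1}{44510}\right) = - \frac{21997}{23767} + \left(-9535\right) \frac{1}{7518} \left(- \frac{1}{44510}\right) = - \frac{21997}{23767} - - \frac{1907}{66925236} = - \frac{21997}{23767} + \frac{1907}{66925236} = - \frac{1472109092623}{1590612084012}$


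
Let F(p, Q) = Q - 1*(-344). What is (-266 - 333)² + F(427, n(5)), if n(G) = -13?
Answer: 359132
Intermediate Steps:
F(p, Q) = 344 + Q (F(p, Q) = Q + 344 = 344 + Q)
(-266 - 333)² + F(427, n(5)) = (-266 - 333)² + (344 - 13) = (-599)² + 331 = 358801 + 331 = 359132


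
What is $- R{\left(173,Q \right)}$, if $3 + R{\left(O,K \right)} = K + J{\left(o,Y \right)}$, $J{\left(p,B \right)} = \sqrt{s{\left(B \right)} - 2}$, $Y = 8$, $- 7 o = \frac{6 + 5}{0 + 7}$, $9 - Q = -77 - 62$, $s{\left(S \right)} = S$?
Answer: $-145 - \sqrt{6} \approx -147.45$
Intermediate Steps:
$Q = 148$ ($Q = 9 - \left(-77 - 62\right) = 9 - -139 = 9 + 139 = 148$)
$o = - \frac{11}{49}$ ($o = - \frac{\left(6 + 5\right) \frac{1}{0 + 7}}{7} = - \frac{11 \cdot \frac{1}{7}}{7} = \left(- \frac{1}{7}\right) \frac{11}{7} = - \frac{11}{49} \approx -0.22449$)
$J{\left(p,B \right)} = \sqrt{-2 + B}$ ($J{\left(p,B \right)} = \sqrt{B - 2} = \sqrt{-2 + B}$)
$R{\left(O,K \right)} = -3 + K + \sqrt{6}$ ($R{\left(O,K \right)} = -3 + \left(K + \sqrt{-2 + 8}\right) = -3 + \left(K + \sqrt{6}\right) = -3 + K + \sqrt{6}$)
$- R{\left(173,Q \right)} = - (-3 + 148 + \sqrt{6}) = - (145 + \sqrt{6}) = -145 - \sqrt{6}$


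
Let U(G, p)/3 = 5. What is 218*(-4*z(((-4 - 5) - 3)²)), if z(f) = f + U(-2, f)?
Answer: -138648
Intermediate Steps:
U(G, p) = 15 (U(G, p) = 3*5 = 15)
z(f) = 15 + f (z(f) = f + 15 = 15 + f)
218*(-4*z(((-4 - 5) - 3)²)) = 218*(-4*(15 + ((-4 - 5) - 3)²)) = 218*(-4*(15 + (-9 - 3)²)) = 218*(-4*(15 + (-12)²)) = 218*(-4*(15 + 144)) = 218*(-4*159) = 218*(-636) = -138648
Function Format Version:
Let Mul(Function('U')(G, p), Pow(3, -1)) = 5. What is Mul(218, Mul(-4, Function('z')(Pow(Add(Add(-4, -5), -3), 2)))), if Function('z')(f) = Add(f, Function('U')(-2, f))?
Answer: -138648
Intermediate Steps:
Function('U')(G, p) = 15 (Function('U')(G, p) = Mul(3, 5) = 15)
Function('z')(f) = Add(15, f) (Function('z')(f) = Add(f, 15) = Add(15, f))
Mul(218, Mul(-4, Function('z')(Pow(Add(Add(-4, -5), -3), 2)))) = Mul(218, Mul(-4, Add(15, Pow(Add(Add(-4, -5), -3), 2)))) = Mul(218, Mul(-4, Add(15, Pow(Add(-9, -3), 2)))) = Mul(218, Mul(-4, Add(15, Pow(-12, 2)))) = Mul(218, Mul(-4, Add(15, 144))) = Mul(218, Mul(-4, 159)) = Mul(218, -636) = -138648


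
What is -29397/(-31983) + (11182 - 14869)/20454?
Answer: 7672459/10383814 ≈ 0.73889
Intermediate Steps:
-29397/(-31983) + (11182 - 14869)/20454 = -29397*(-1/31983) - 3687*1/20454 = 9799/10661 - 1229/6818 = 7672459/10383814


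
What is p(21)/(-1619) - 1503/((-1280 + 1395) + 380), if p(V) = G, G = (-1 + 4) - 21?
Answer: -269383/89045 ≈ -3.0252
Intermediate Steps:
G = -18 (G = 3 - 21 = -18)
p(V) = -18
p(21)/(-1619) - 1503/((-1280 + 1395) + 380) = -18/(-1619) - 1503/((-1280 + 1395) + 380) = -18*(-1/1619) - 1503/(115 + 380) = 18/1619 - 1503/495 = 18/1619 - 1503*1/495 = 18/1619 - 167/55 = -269383/89045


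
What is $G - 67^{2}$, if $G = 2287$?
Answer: $-2202$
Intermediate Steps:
$G - 67^{2} = 2287 - 67^{2} = 2287 - 4489 = -2202$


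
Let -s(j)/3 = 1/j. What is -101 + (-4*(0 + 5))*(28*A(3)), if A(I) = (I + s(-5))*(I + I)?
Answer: -12197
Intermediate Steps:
s(j) = -3/j
A(I) = 2*I*(⅗ + I) (A(I) = (I - 3/(-5))*(I + I) = (I - 3*(-⅕))*(2*I) = (I + ⅗)*(2*I) = (⅗ + I)*(2*I) = 2*I*(⅗ + I))
-101 + (-4*(0 + 5))*(28*A(3)) = -101 + (-4*(0 + 5))*(28*((⅖)*3*(3 + 5*3))) = -101 + (-4*5)*(28*((⅖)*3*(3 + 15))) = -101 - 560*(⅖)*3*18 = -101 - 560*108/5 = -101 - 20*3024/5 = -101 - 12096 = -12197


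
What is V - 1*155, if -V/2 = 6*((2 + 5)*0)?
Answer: -155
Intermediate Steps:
V = 0 (V = -12*(2 + 5)*0 = -12*7*0 = -12*0 = -2*0 = 0)
V - 1*155 = 0 - 1*155 = 0 - 155 = -155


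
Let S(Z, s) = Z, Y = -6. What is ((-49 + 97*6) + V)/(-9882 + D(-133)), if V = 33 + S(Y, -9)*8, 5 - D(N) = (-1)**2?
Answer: -259/4939 ≈ -0.052440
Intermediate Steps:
D(N) = 4 (D(N) = 5 - 1*(-1)**2 = 5 - 1*1 = 5 - 1 = 4)
V = -15 (V = 33 - 6*8 = 33 - 48 = -15)
((-49 + 97*6) + V)/(-9882 + D(-133)) = ((-49 + 97*6) - 15)/(-9882 + 4) = ((-49 + 582) - 15)/(-9878) = (533 - 15)*(-1/9878) = 518*(-1/9878) = -259/4939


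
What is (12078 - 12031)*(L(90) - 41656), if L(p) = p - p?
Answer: -1957832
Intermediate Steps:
L(p) = 0
(12078 - 12031)*(L(90) - 41656) = (12078 - 12031)*(0 - 41656) = 47*(-41656) = -1957832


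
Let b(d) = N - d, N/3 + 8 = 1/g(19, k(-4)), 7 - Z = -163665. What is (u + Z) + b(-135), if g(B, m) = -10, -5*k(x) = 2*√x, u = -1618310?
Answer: -14545273/10 ≈ -1.4545e+6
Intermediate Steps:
Z = 163672 (Z = 7 - 1*(-163665) = 7 + 163665 = 163672)
k(x) = -2*√x/5
N = -243/10 (N = -24 + 3/(-10) = -24 + 3*(-⅒) = -24 - 3/10 = -243/10 ≈ -24.300)
b(d) = -243/10 - d
(u + Z) + b(-135) = (-1618310 + 163672) + (-243/10 - 1*(-135)) = -1454638 + (-243/10 + 135) = -1454638 + 1107/10 = -14545273/10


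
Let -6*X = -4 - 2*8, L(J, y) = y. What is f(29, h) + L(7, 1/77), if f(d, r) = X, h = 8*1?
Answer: 773/231 ≈ 3.3463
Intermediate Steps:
h = 8
X = 10/3 (X = -(-4 - 2*8)/6 = -(-4 - 16)/6 = -⅙*(-20) = 10/3 ≈ 3.3333)
f(d, r) = 10/3
f(29, h) + L(7, 1/77) = 10/3 + 1/77 = 773/231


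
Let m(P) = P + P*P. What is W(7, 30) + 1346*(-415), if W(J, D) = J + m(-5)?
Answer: -558563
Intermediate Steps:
m(P) = P + P**2
W(J, D) = 20 + J (W(J, D) = J - 5*(1 - 5) = J - 5*(-4) = J + 20 = 20 + J)
W(7, 30) + 1346*(-415) = (20 + 7) + 1346*(-415) = 27 - 558590 = -558563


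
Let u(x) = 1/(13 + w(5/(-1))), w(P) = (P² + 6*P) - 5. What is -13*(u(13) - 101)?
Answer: 3926/3 ≈ 1308.7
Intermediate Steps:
w(P) = -5 + P² + 6*P
u(x) = ⅓ (u(x) = 1/(13 + (-5 + (5/(-1))² + 6*(5/(-1)))) = 1/(13 + (-5 + (5*(-1))² + 6*(5*(-1)))) = 1/(13 + (-5 + (-5)² + 6*(-5))) = 1/(13 + (-5 + 25 - 30)) = 1/(13 - 10) = 1/3 = ⅓)
-13*(u(13) - 101) = -13*(⅓ - 101) = -13*(-302/3) = 3926/3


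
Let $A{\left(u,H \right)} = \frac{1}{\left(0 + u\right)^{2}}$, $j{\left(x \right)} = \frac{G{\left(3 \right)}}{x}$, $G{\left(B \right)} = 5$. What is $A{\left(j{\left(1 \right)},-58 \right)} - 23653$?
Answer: $- \frac{591324}{25} \approx -23653.0$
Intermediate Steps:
$j{\left(x \right)} = \frac{5}{x}$
$A{\left(u,H \right)} = \frac{1}{u^{2}}$
$A{\left(j{\left(1 \right)},-58 \right)} - 23653 = \frac{1}{25} - 23653 = - \frac{591324}{25}$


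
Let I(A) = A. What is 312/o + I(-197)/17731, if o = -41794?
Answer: -6882745/370524707 ≈ -0.018576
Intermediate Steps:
312/o + I(-197)/17731 = 312/(-41794) - 197/17731 = 312*(-1/41794) - 197*1/17731 = -156/20897 - 197/17731 = -6882745/370524707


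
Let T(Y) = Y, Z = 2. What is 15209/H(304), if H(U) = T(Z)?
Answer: 15209/2 ≈ 7604.5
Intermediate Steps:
H(U) = 2
15209/H(304) = 15209/2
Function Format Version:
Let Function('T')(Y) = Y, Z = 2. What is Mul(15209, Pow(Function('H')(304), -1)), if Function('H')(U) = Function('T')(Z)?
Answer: Rational(15209, 2) ≈ 7604.5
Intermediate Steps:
Function('H')(U) = 2
Mul(15209, Pow(Function('H')(304), -1)) = Mul(15209, Pow(2, -1)) = Mul(15209, Rational(1, 2)) = Rational(15209, 2)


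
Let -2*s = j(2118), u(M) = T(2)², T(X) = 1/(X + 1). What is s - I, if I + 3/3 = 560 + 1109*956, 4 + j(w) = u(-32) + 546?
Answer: -19098613/18 ≈ -1.0610e+6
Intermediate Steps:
T(X) = 1/(1 + X)
u(M) = ⅑ (u(M) = (1/(1 + 2))² = (1/3)² = (⅓)² = ⅑)
j(w) = 4879/9 (j(w) = -4 + (⅑ + 546) = -4 + 4915/9 = 4879/9)
s = -4879/18 (s = -½*4879/9 = -4879/18 ≈ -271.06)
I = 1060763 (I = -1 + (560 + 1109*956) = -1 + (560 + 1060204) = -1 + 1060764 = 1060763)
s - I = -4879/18 - 1*1060763 = -4879/18 - 1060763 = -19098613/18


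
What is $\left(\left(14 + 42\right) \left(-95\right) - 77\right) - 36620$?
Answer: $-42017$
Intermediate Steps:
$\left(\left(14 + 42\right) \left(-95\right) - 77\right) - 36620 = \left(56 \left(-95\right) - 77\right) - 36620 = \left(-5320 - 77\right) - 36620 = -5397 - 36620 = -42017$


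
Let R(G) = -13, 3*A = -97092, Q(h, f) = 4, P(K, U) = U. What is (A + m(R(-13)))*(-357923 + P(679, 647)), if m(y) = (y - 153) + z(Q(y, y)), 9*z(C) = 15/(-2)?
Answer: 11622486010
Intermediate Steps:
A = -32364 (A = (⅓)*(-97092) = -32364)
z(C) = -⅚ (z(C) = (15/(-2))/9 = (15*(-½))/9 = (⅑)*(-15/2) = -⅚)
m(y) = -923/6 + y (m(y) = (y - 153) - ⅚ = (-153 + y) - ⅚ = -923/6 + y)
(A + m(R(-13)))*(-357923 + P(679, 647)) = (-32364 + (-923/6 - 13))*(-357923 + 647) = (-32364 - 1001/6)*(-357276) = -195185/6*(-357276) = 11622486010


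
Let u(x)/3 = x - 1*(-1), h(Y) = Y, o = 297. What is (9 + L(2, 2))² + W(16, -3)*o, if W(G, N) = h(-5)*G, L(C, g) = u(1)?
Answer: -23535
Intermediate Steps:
u(x) = 3 + 3*x (u(x) = 3*(x - 1*(-1)) = 3*(x + 1) = 3*(1 + x) = 3 + 3*x)
L(C, g) = 6 (L(C, g) = 3 + 3*1 = 3 + 3 = 6)
W(G, N) = -5*G
(9 + L(2, 2))² + W(16, -3)*o = (9 + 6)² - 5*16*297 = 15² - 80*297 = 225 - 23760 = -23535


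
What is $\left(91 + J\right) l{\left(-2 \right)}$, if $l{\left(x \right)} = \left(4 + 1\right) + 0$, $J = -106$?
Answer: $-75$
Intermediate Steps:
$l{\left(x \right)} = 5$ ($l{\left(x \right)} = 5 + 0 = 5$)
$\left(91 + J\right) l{\left(-2 \right)} = \left(91 - 106\right) 5 = \left(-15\right) 5 = -75$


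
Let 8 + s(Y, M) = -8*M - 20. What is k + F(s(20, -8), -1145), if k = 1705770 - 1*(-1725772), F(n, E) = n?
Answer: 3431578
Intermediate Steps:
s(Y, M) = -28 - 8*M (s(Y, M) = -8 + (-8*M - 20) = -8 + (-20 - 8*M) = -28 - 8*M)
k = 3431542 (k = 1705770 + 1725772 = 3431542)
k + F(s(20, -8), -1145) = 3431542 + (-28 - 8*(-8)) = 3431542 + (-28 + 64) = 3431542 + 36 = 3431578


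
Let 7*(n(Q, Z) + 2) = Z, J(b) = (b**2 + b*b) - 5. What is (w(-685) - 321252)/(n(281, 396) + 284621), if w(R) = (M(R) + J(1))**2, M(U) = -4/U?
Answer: -1055146841693/935038265025 ≈ -1.1285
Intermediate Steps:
J(b) = -5 + 2*b**2 (J(b) = (b**2 + b**2) - 5 = 2*b**2 - 5 = -5 + 2*b**2)
n(Q, Z) = -2 + Z/7
w(R) = (-3 - 4/R)**2 (w(R) = (-4/R + (-5 + 2*1**2))**2 = (-4/R + (-5 + 2*1))**2 = (-4/R + (-5 + 2))**2 = (-4/R - 3)**2 = (-3 - 4/R)**2)
(w(-685) - 321252)/(n(281, 396) + 284621) = ((4 + 3*(-685))**2/(-685)**2 - 321252)/((-2 + (1/7)*396) + 284621) = ((4 - 2055)**2/469225 - 321252)/((-2 + 396/7) + 284621) = ((1/469225)*(-2051)**2 - 321252)/(382/7 + 284621) = ((1/469225)*4206601 - 321252)/(1992729/7) = (4206601/469225 - 321252)*(7/1992729) = -150735263099/469225*7/1992729 = -1055146841693/935038265025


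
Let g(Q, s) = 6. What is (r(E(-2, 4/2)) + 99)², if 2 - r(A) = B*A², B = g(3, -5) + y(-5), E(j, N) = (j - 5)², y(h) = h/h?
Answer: 279090436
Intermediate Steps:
y(h) = 1
E(j, N) = (-5 + j)²
B = 7 (B = 6 + 1 = 7)
r(A) = 2 - 7*A²
(r(E(-2, 4/2)) + 99)² = ((2 - 7*(-5 - 2)⁴) + 99)² = ((2 - 7*((-7)²)²) + 99)² = ((2 - 7*49²) + 99)² = ((2 - 7*2401) + 99)² = ((2 - 16807) + 99)² = (-16805 + 99)² = (-16706)² = 279090436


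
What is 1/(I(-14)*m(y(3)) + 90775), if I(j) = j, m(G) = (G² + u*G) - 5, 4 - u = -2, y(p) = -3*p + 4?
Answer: 1/90915 ≈ 1.0999e-5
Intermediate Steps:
y(p) = 4 - 3*p
u = 6 (u = 4 - 1*(-2) = 4 + 2 = 6)
m(G) = -5 + G² + 6*G (m(G) = (G² + 6*G) - 5 = -5 + G² + 6*G)
1/(I(-14)*m(y(3)) + 90775) = 1/(-14*(-5 + (4 - 3*3)² + 6*(4 - 3*3)) + 90775) = 1/(-14*(-5 + (4 - 9)² + 6*(4 - 9)) + 90775) = 1/(-14*(-5 + (-5)² + 6*(-5)) + 90775) = 1/(-14*(-5 + 25 - 30) + 90775) = 1/(-14*(-10) + 90775) = 1/(140 + 90775) = 1/90915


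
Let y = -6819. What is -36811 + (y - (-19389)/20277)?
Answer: -294888707/6759 ≈ -43629.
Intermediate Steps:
-36811 + (y - (-19389)/20277) = -36811 + (-6819 - (-19389)/20277) = -36811 + (-6819 - 1*(-6463/6759)) = -36811 + (-6819 + 6463/6759) = -36811 - 46083158/6759 = -294888707/6759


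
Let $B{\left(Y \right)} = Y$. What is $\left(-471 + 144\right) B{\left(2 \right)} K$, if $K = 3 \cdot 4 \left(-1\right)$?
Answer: $7848$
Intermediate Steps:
$K = -12$ ($K = 12 \left(-1\right) = -12$)
$\left(-471 + 144\right) B{\left(2 \right)} K = \left(-471 + 144\right) 2 \left(-12\right) = \left(-327\right) \left(-24\right) = 7848$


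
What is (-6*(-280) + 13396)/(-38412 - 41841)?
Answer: -15076/80253 ≈ -0.18786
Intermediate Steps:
(-6*(-280) + 13396)/(-38412 - 41841) = (1680 + 13396)/(-80253) = 15076*(-1/80253) = -15076/80253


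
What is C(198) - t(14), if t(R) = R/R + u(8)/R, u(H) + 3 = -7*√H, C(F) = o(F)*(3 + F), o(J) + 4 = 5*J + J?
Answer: 3331765/14 + √2 ≈ 2.3798e+5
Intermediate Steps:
o(J) = -4 + 6*J (o(J) = -4 + (5*J + J) = -4 + 6*J)
C(F) = (-4 + 6*F)*(3 + F)
u(H) = -3 - 7*√H
t(R) = 1 + (-3 - 14*√2)/R (t(R) = R/R + (-3 - 14*√2)/R = 1 + (-3 - 14*√2)/R)
C(198) - t(14) = 2*(-2 + 3*198)*(3 + 198) - (-3 + 14 - 14*√2)/14 = 2*(-2 + 594)*201 - (11 - 14*√2)/14 = 2*592*201 - (11/14 - √2) = 237984 + (-11/14 + √2) = 3331765/14 + √2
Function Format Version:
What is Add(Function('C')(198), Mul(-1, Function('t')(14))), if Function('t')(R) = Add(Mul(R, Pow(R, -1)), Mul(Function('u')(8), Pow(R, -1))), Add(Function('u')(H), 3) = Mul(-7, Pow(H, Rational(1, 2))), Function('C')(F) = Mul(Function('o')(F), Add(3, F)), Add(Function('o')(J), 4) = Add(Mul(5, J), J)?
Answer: Add(Rational(3331765, 14), Pow(2, Rational(1, 2))) ≈ 2.3798e+5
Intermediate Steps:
Function('o')(J) = Add(-4, Mul(6, J)) (Function('o')(J) = Add(-4, Add(Mul(5, J), J)) = Add(-4, Mul(6, J)))
Function('C')(F) = Mul(Add(-4, Mul(6, F)), Add(3, F))
Function('u')(H) = Add(-3, Mul(-7, Pow(H, Rational(1, 2))))
Function('t')(R) = Add(1, Mul(Pow(R, -1), Add(-3, Mul(-14, Pow(2, Rational(1, 2)))))) (Function('t')(R) = Add(Mul(R, Pow(R, -1)), Mul(Add(-3, Mul(-7, Pow(8, Rational(1, 2)))), Pow(R, -1))) = Add(1, Mul(Add(-3, Mul(-7, Mul(2, Pow(2, Rational(1, 2))))), Pow(R, -1))) = Add(1, Mul(Add(-3, Mul(-14, Pow(2, Rational(1, 2)))), Pow(R, -1))) = Add(1, Mul(Pow(R, -1), Add(-3, Mul(-14, Pow(2, Rational(1, 2)))))))
Add(Function('C')(198), Mul(-1, Function('t')(14))) = Add(Mul(2, Add(-2, Mul(3, 198)), Add(3, 198)), Mul(-1, Mul(Pow(14, -1), Add(-3, 14, Mul(-14, Pow(2, Rational(1, 2))))))) = Add(Mul(2, Add(-2, 594), 201), Mul(-1, Mul(Rational(1, 14), Add(11, Mul(-14, Pow(2, Rational(1, 2))))))) = Add(Mul(2, 592, 201), Mul(-1, Add(Rational(11, 14), Mul(-1, Pow(2, Rational(1, 2)))))) = Add(237984, Add(Rational(-11, 14), Pow(2, Rational(1, 2)))) = Add(Rational(3331765, 14), Pow(2, Rational(1, 2)))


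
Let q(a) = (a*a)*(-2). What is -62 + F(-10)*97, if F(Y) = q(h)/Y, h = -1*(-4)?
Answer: 1242/5 ≈ 248.40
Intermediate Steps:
h = 4
q(a) = -2*a² (q(a) = a²*(-2) = -2*a²)
F(Y) = -32/Y (F(Y) = (-2*4²)/Y = (-2*16)/Y = -32/Y)
-62 + F(-10)*97 = -62 - 32/(-10)*97 = -62 - 32*(-⅒)*97 = -62 + (16/5)*97 = -62 + 1552/5 = 1242/5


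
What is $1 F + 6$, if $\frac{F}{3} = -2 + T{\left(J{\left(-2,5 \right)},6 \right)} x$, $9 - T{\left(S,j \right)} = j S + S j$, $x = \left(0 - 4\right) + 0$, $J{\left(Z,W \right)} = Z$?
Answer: $-396$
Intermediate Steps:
$x = -4$ ($x = -4 + 0 = -4$)
$T{\left(S,j \right)} = 9 - 2 S j$ ($T{\left(S,j \right)} = 9 - \left(j S + S j\right) = 9 - \left(S j + S j\right) = 9 - 2 S j$)
$F = -402$ ($F = 3 \left(-2 + \left(9 - \left(-4\right) 6\right) \left(-4\right)\right) = 3 \left(-2 + \left(9 + 24\right) \left(-4\right)\right) = 3 \left(-2 + 33 \left(-4\right)\right) = 3 \left(-2 - 132\right) = 3 \left(-134\right) = -402$)
$1 F + 6 = 1 \left(-402\right) + 6 = -402 + 6 = -396$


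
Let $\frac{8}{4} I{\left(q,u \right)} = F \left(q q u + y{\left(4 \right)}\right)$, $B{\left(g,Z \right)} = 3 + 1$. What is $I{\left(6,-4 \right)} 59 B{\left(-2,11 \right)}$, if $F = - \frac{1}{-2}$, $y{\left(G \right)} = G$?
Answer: $-8260$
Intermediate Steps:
$B{\left(g,Z \right)} = 4$
$F = \frac{1}{2}$ ($F = \left(-1\right) \left(- \frac{1}{2}\right) = \frac{1}{2} \approx 0.5$)
$I{\left(q,u \right)} = 1 + \frac{u q^{2}}{4}$ ($I{\left(q,u \right)} = \frac{\frac{1}{2} \left(q q u + 4\right)}{2} = \frac{\frac{1}{2} \left(q^{2} u + 4\right)}{2} = \frac{\frac{1}{2} \left(u q^{2} + 4\right)}{2} = \frac{\frac{1}{2} \left(4 + u q^{2}\right)}{2} = \frac{2 + \frac{u q^{2}}{2}}{2} = 1 + \frac{u q^{2}}{4}$)
$I{\left(6,-4 \right)} 59 B{\left(-2,11 \right)} = \left(1 + \frac{1}{4} \left(-4\right) 6^{2}\right) 59 \cdot 4 = \left(1 + \frac{1}{4} \left(-4\right) 36\right) 59 \cdot 4 = \left(1 - 36\right) 59 \cdot 4 = \left(-35\right) 59 \cdot 4 = \left(-2065\right) 4 = -8260$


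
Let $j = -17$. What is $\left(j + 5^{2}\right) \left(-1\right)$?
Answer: $-8$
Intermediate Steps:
$\left(j + 5^{2}\right) \left(-1\right) = \left(-17 + 5^{2}\right) \left(-1\right) = \left(-17 + 25\right) \left(-1\right) = 8 \left(-1\right) = -8$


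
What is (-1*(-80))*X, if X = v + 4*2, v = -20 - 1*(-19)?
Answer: 560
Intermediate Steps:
v = -1 (v = -20 + 19 = -1)
X = 7 (X = -1 + 4*2 = -1 + 8 = 7)
(-1*(-80))*X = -1*(-80)*7 = 80*7 = 560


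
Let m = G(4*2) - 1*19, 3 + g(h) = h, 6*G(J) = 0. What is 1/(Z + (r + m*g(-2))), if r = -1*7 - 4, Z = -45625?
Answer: -1/45541 ≈ -2.1958e-5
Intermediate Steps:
G(J) = 0 (G(J) = (1/6)*0 = 0)
g(h) = -3 + h
r = -11 (r = -7 - 4 = -11)
m = -19 (m = 0 - 1*19 = 0 - 19 = -19)
1/(Z + (r + m*g(-2))) = 1/(-45625 + (-11 - 19*(-3 - 2))) = 1/(-45625 + (-11 - 19*(-5))) = 1/(-45625 + (-11 + 95)) = 1/(-45625 + 84) = 1/(-45541) = -1/45541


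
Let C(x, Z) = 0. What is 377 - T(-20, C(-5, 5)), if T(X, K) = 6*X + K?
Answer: 497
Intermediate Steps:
T(X, K) = K + 6*X
377 - T(-20, C(-5, 5)) = 377 - (0 + 6*(-20)) = 377 - (0 - 120) = 377 - 1*(-120) = 377 + 120 = 497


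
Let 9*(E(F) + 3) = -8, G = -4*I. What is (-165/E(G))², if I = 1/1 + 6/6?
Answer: 88209/49 ≈ 1800.2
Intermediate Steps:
I = 2 (I = 1*1 + 6*(⅙) = 1 + 1 = 2)
G = -8 (G = -4*2 = -8)
E(F) = -35/9 (E(F) = -3 + (⅑)*(-8) = -3 - 8/9 = -35/9)
(-165/E(G))² = (-165/(-35/9))² = (-165*(-9/35))² = (297/7)² = 88209/49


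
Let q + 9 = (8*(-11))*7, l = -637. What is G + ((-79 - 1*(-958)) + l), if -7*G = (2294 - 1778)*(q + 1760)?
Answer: -583966/7 ≈ -83424.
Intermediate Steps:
q = -625 (q = -9 + (8*(-11))*7 = -9 - 88*7 = -9 - 616 = -625)
G = -585660/7 (G = -(2294 - 1778)*(-625 + 1760)/7 = -516*1135/7 = -⅐*585660 = -585660/7 ≈ -83666.)
G + ((-79 - 1*(-958)) + l) = -585660/7 + ((-79 - 1*(-958)) - 637) = -585660/7 + ((-79 + 958) - 637) = -585660/7 + (879 - 637) = -585660/7 + 242 = -583966/7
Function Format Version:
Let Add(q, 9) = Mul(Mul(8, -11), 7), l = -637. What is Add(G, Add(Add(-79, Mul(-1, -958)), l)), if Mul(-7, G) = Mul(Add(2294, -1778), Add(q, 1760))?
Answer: Rational(-583966, 7) ≈ -83424.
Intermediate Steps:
q = -625 (q = Add(-9, Mul(Mul(8, -11), 7)) = Add(-9, Mul(-88, 7)) = Add(-9, -616) = -625)
G = Rational(-585660, 7) (G = Mul(Rational(-1, 7), Mul(Add(2294, -1778), Add(-625, 1760))) = Mul(Rational(-1, 7), Mul(516, 1135)) = Mul(Rational(-1, 7), 585660) = Rational(-585660, 7) ≈ -83666.)
Add(G, Add(Add(-79, Mul(-1, -958)), l)) = Add(Rational(-585660, 7), Add(Add(-79, Mul(-1, -958)), -637)) = Add(Rational(-585660, 7), Add(Add(-79, 958), -637)) = Add(Rational(-585660, 7), Add(879, -637)) = Add(Rational(-585660, 7), 242) = Rational(-583966, 7)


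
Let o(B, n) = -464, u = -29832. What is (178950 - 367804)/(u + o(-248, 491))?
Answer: 94427/15148 ≈ 6.2336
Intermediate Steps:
(178950 - 367804)/(u + o(-248, 491)) = (178950 - 367804)/(-29832 - 464) = -188854/(-30296) = -188854*(-1/30296) = 94427/15148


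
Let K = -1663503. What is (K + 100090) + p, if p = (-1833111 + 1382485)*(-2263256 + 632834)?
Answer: 734708980759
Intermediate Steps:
p = 734710544172 (p = -450626*(-1630422) = 734710544172)
(K + 100090) + p = (-1663503 + 100090) + 734710544172 = -1563413 + 734710544172 = 734708980759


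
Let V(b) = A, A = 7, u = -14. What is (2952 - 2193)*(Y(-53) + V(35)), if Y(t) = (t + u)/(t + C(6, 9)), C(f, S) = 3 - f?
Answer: 348381/56 ≈ 6221.1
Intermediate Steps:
V(b) = 7
Y(t) = (-14 + t)/(-3 + t) (Y(t) = (t - 14)/(t + (3 - 1*6)) = (-14 + t)/(t + (3 - 6)) = (-14 + t)/(t - 3) = (-14 + t)/(-3 + t))
(2952 - 2193)*(Y(-53) + V(35)) = (2952 - 2193)*((-14 - 53)/(-3 - 53) + 7) = 759*(-67/(-56) + 7) = 759*(-1/56*(-67) + 7) = 759*(67/56 + 7) = 759*(459/56) = 348381/56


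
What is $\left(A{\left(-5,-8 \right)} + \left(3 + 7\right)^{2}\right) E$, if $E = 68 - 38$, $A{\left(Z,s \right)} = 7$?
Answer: $3210$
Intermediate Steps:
$E = 30$
$\left(A{\left(-5,-8 \right)} + \left(3 + 7\right)^{2}\right) E = \left(7 + \left(3 + 7\right)^{2}\right) 30 = \left(7 + 10^{2}\right) 30 = \left(7 + 100\right) 30 = 107 \cdot 30 = 3210$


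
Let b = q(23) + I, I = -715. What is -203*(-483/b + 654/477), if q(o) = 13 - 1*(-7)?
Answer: -46346321/110505 ≈ -419.40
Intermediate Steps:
q(o) = 20 (q(o) = 13 + 7 = 20)
b = -695 (b = 20 - 715 = -695)
-203*(-483/b + 654/477) = -203*(-483/(-695) + 654/477) = -203*(-483*(-1/695) + 654*(1/477)) = -203*(483/695 + 218/159) = -203*228307/110505 = -46346321/110505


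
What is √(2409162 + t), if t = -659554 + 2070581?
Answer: √3820189 ≈ 1954.5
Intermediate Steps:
t = 1411027
√(2409162 + t) = √(2409162 + 1411027) = √3820189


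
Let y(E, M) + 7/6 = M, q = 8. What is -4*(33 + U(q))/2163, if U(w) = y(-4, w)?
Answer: -478/6489 ≈ -0.073663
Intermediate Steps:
y(E, M) = -7/6 + M
U(w) = -7/6 + w
-4*(33 + U(q))/2163 = -4*(33 + (-7/6 + 8))/2163 = -4*(33 + 41/6)*(1/2163) = -4*239/6*(1/2163) = -478/3*1/2163 = -478/6489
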